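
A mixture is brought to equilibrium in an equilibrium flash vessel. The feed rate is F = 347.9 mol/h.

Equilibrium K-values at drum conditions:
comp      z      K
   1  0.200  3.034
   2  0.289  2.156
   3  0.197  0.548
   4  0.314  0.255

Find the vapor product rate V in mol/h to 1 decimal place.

V = 143.6 mol/h

Newton iteration, V/F⁰ = 0.5:
  V/F = 0.500: g = -0.0744, g' = -0.868 → V/F = 0.414
  V/F = 0.414: g = -0.0012, g' = -0.846 → V/F = 0.413
Converged at V/F = 0.413.
Then V = V/F·F = 0.4128·347.9 = 143.6 mol/h and L = F − V = 204.3 mol/h.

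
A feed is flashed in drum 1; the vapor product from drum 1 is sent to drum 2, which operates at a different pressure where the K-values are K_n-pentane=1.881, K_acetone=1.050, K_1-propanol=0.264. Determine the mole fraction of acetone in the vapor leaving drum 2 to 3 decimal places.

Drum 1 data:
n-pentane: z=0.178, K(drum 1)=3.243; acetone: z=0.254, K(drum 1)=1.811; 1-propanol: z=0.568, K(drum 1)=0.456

Drum 1:
Rachford–Rice: g(ψ₁) = Σ zᵢ(Kᵢ−1)/(1+ψ₁(Kᵢ−1)) = 0.
Feasibility: ΣzᵢKᵢ = 1.296, Σzᵢ/Kᵢ = 1.441 — both > 1, two phases present.
Newton iteration, ψ₁⁰ = 0.5:
  ψ₁ = 0.500: g = -0.0897, g' = -0.601 → ψ₁ = 0.351
  ψ₁ = 0.351: g = 0.0020, g' = -0.639 → ψ₁ = 0.354
Converged at ψ₁ = 0.354.
Drum-1 compositions:
  n-pentane: x = 0.099, y = 0.322
  acetone: x = 0.197, y = 0.357
  1-propanol: x = 0.703, y = 0.321
Drum-2 feed = drum-1 vapor: z₂ = (0.3218, 0.3574, 0.3208).
Drum 2:
Material balance + equilibrium reduce to Σ zᵢ(Kᵢ−1)/(1+ψ₂(Kᵢ−1)) = 0.
Check two-phase: ΣzᵢKᵢ = 1.065 > 1 and Σzᵢ/Kᵢ = 1.726 > 1, so g(0) = 0.065 > 0 and g(1) = -0.726 < 0.
Iterate (Newton) starting at ψ₂ = 0.49:
  ψ₂ = 0.490: g = -0.1538, g' = -0.548 → ψ₂ = 0.209
  ψ₂ = 0.209: g = -0.0220, g' = -0.422 → ψ₂ = 0.157
Converged at ψ₂ = 0.157.
  n-pentane: x = 0.283, y = 0.532
  acetone: x = 0.355, y = 0.372
  1-propanol: x = 0.363, y = 0.096

y_acetone (drum 2) = 0.372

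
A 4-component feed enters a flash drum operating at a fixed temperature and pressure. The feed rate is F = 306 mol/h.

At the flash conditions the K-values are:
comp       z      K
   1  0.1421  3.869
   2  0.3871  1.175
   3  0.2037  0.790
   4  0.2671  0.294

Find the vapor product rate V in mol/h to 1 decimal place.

V = 91.0 mol/h

Newton–Raphson from V/F = 0.5:
  V/F = 0.5000: g = -0.10950, g' = -0.5366 → V/F = 0.2959
  V/F = 0.2959: g = 0.00090, g' = -0.5758 → V/F = 0.2975
Converged at V/F = 0.2975.
Then V = V/F·F = 0.2975·306 = 91.0 mol/h and L = F − V = 215.0 mol/h.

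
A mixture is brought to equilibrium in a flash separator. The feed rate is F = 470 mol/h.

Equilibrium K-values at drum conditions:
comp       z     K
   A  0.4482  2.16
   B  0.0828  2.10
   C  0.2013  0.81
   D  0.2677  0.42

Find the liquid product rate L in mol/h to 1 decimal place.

Newton–Raphson from ψ = 0.5:
  ψ = 0.5000: g = 0.12687, g' = -0.4708 → ψ = 0.7695
  ψ = 0.7695: g = -0.00118, g' = -0.5015 → ψ = 0.7671
Converged at ψ = 0.7671.
Then V = ψ·F = 0.7671·470 = 360.6 mol/h and L = F − V = 109.4 mol/h.

L = 109.4 mol/h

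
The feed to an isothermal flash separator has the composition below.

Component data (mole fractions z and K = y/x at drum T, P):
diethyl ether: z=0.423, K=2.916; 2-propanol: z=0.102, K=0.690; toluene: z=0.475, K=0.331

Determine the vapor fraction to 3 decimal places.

ψ = 0.388

Newton–Raphson from ψ = 0.5:
  ψ = 0.500: g = -0.1010, g' = -0.899 → ψ = 0.388
Converged at ψ = 0.388.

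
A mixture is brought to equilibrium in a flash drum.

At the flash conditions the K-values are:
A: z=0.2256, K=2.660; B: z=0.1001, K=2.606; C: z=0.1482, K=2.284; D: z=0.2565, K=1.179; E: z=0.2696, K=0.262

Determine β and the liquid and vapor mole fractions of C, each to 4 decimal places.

β = 0.6752, x_C = 0.0794, y_C = 0.1813

Rachford–Rice: g(β) = Σ zᵢ(Kᵢ−1)/(1+β(Kᵢ−1)) = 0.
g(0) = ΣzᵢKᵢ − 1 = 0.5725 and g(1) = 1 − Σzᵢ/Kᵢ = -0.4347, so a root lies in (0, 1).
Newton–Raphson from β = 0.5:
  β = 0.5000: g = 0.13652, g' = -0.7314 → β = 0.6867
  β = 0.6867: g = -0.00990, g' = -0.8732 → β = 0.6753
  β = 0.6753: g = -0.00009, g' = -0.8578 → β = 0.6752
Converged at β = 0.6752.
Compositions from xᵢ = zᵢ/(1+β(Kᵢ−1)), yᵢ = Kᵢxᵢ:
  A: x = 0.1064, y = 0.2829
  B: x = 0.0480, y = 0.1251
  C: x = 0.0794, y = 0.1813
  D: x = 0.2288, y = 0.2698
  E: x = 0.5374, y = 0.1408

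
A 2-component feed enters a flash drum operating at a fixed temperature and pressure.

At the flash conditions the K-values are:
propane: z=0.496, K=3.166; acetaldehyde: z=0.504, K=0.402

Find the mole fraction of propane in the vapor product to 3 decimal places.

Rachford–Rice: g(V/F) = Σ zᵢ(Kᵢ−1)/(1+V/F(Kᵢ−1)) = 0.
g(0) = ΣzᵢKᵢ − 1 = 0.773 and g(1) = 1 − Σzᵢ/Kᵢ = -0.410, so a root lies in (0, 1).
Binary case is linear: z₁(K₁−1)(1+V/F(K₂−1)) + z₂(K₂−1)(1+V/F(K₁−1)) = 0
⇒ V/F = [z₁(K₁−1)+z₂(K₂−1)] / [−(K₁−1)(K₂−1)] = 0.7729/1.2953 = 0.597
Compositions from xᵢ = zᵢ/(1+V/F(Kᵢ−1)), yᵢ = Kᵢxᵢ:
  propane: x = 0.216, y = 0.685
  acetaldehyde: x = 0.784, y = 0.315

y_propane = 0.685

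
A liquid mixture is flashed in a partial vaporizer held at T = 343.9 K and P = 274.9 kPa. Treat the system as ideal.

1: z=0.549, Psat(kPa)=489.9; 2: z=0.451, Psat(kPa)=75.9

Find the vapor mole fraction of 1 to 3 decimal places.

Raoult's law: Kᵢ = Pᵢˢᵃᵗ/P = Pᵢˢᵃᵗ/274.9.
  K_1 = 489.9/274.9 = 1.78210, K_2 = 75.9/274.9 = 0.27610
Iterate (Newton) starting at β = 0.6:
  β = 0.600: g = -0.2849, g' = -0.894 → β = 0.281
  β = 0.281: g = -0.0580, g' = -0.598 → β = 0.184
  β = 0.184: g = -0.0015, g' = -0.571 → β = 0.182
Converged at β = 0.182.
Compositions from xᵢ = zᵢ/(1+β(Kᵢ−1)), yᵢ = Kᵢxᵢ:
  1: x = 0.481, y = 0.857
  2: x = 0.519, y = 0.143

y_1 = 0.857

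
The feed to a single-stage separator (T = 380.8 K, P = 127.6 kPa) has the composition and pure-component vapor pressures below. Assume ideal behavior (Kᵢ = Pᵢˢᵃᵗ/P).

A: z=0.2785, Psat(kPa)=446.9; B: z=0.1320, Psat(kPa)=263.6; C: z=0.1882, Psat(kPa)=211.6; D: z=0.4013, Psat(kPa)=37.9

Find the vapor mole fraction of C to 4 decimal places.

Raoult's law: Kᵢ = Pᵢˢᵃᵗ/P = Pᵢˢᵃᵗ/127.6.
  K_A = 446.9/127.6 = 3.502351, K_B = 263.6/127.6 = 2.065831, K_C = 211.6/127.6 = 1.658307, K_D = 37.9/127.6 = 0.297022
Material balance + equilibrium reduce to Σ zᵢ(Kᵢ−1)/(1+ψ(Kᵢ−1)) = 0.
Check two-phase: ΣzᵢKᵢ = 1.6794 > 1 and Σzᵢ/Kᵢ = 1.6080 > 1, so g(0) = 0.6794 > 0 and g(1) = -0.6080 < 0.
Newton–Raphson from ψ = 0.5:
  ψ = 0.5000: g = 0.05956, g' = -0.9256 → ψ = 0.5643
  ψ = 0.5643: g = -0.00053, g' = -0.9464 → ψ = 0.5638
Converged at ψ = 0.5638.
Compositions from xᵢ = zᵢ/(1+ψ(Kᵢ−1)), yᵢ = Kᵢxᵢ:
  A: x = 0.1155, y = 0.4046
  B: x = 0.0825, y = 0.1703
  C: x = 0.1373, y = 0.2276
  D: x = 0.6648, y = 0.1975

y_C = 0.2276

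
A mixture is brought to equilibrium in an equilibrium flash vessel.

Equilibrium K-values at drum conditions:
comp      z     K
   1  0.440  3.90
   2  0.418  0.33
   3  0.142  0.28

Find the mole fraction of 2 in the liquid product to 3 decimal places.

Let β = V/F and solve Σ zᵢ(Kᵢ−1)/(1+β(Kᵢ−1)) = 0.
Check two-phase: ΣzᵢKᵢ = 1.894 > 1 and Σzᵢ/Kᵢ = 1.887 > 1, so g(0) = 0.894 > 0 and g(1) = -0.887 < 0.
Newton iteration, β⁰ = 0.63:
  β = 0.630: g = -0.2204, g' = -1.271 → β = 0.457
  β = 0.457: g = -0.0069, g' = -1.238 → β = 0.451
Converged at β = 0.451.
Compositions from xᵢ = zᵢ/(1+β(Kᵢ−1)), yᵢ = Kᵢxᵢ:
  1: x = 0.191, y = 0.743
  2: x = 0.599, y = 0.198
  3: x = 0.210, y = 0.059

x_2 = 0.599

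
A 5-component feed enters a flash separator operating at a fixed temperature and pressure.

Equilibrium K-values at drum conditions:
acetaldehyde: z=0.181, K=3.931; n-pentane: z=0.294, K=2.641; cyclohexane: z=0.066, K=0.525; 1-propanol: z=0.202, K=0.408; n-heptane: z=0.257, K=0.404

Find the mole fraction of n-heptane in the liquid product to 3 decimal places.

x_n-heptane = 0.386

Rachford–Rice: g(ψ) = Σ zᵢ(Kᵢ−1)/(1+ψ(Kᵢ−1)) = 0.
g(0) = ΣzᵢKᵢ − 1 = 0.709 and g(1) = 1 − Σzᵢ/Kᵢ = -0.414, so a root lies in (0, 1).
Iterate (Newton) starting at ψ = 0.39:
  ψ = 0.390: g = 0.1482, g' = -0.930 → ψ = 0.549
  ψ = 0.549: g = 0.0096, g' = -0.832 → ψ = 0.561
Converged at ψ = 0.561.
Compositions from xᵢ = zᵢ/(1+ψ(Kᵢ−1)), yᵢ = Kᵢxᵢ:
  acetaldehyde: x = 0.068, y = 0.269
  n-pentane: x = 0.153, y = 0.404
  cyclohexane: x = 0.090, y = 0.047
  1-propanol: x = 0.302, y = 0.123
  n-heptane: x = 0.386, y = 0.156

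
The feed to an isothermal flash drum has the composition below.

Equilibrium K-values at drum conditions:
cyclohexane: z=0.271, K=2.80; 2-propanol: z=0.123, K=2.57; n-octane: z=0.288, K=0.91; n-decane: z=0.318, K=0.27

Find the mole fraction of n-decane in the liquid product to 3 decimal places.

Rachford–Rice: g(β) = Σ zᵢ(Kᵢ−1)/(1+β(Kᵢ−1)) = 0.
Check two-phase: ΣzᵢKᵢ = 1.423 > 1 and Σzᵢ/Kᵢ = 1.639 > 1, so g(0) = 0.423 > 0 and g(1) = -0.639 < 0.
Newton–Raphson from β = 0.5:
  β = 0.500: g = -0.0278, g' = -0.761 → β = 0.463
Converged at β = 0.463.
Compositions from xᵢ = zᵢ/(1+β(Kᵢ−1)), yᵢ = Kᵢxᵢ:
  cyclohexane: x = 0.148, y = 0.414
  2-propanol: x = 0.071, y = 0.183
  n-octane: x = 0.301, y = 0.273
  n-decane: x = 0.480, y = 0.130

x_n-decane = 0.480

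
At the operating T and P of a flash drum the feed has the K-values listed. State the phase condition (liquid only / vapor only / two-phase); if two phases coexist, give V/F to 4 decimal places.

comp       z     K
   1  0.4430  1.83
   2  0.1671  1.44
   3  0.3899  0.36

ΣzᵢKᵢ = 1.1917; Σzᵢ/Kᵢ = 1.4412.
Both exceed 1, so a two-phase solution exists.
Let ψ = V/F and solve Σ zᵢ(Kᵢ−1)/(1+ψ(Kᵢ−1)) = 0.
Iterate (Newton) starting at ψ = 0.47:
  ψ = 0.4700: g = -0.03146, g' = -0.5068 → ψ = 0.4079
  ψ = 0.4079: g = -0.00068, g' = -0.4861 → ψ = 0.4065
Converged at ψ = 0.4065.

two-phase, V/F = 0.4065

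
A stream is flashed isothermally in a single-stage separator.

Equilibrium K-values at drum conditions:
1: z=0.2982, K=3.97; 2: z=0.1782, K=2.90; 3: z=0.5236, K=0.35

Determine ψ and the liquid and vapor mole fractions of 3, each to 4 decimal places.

Let ψ = V/F and solve Σ zᵢ(Kᵢ−1)/(1+ψ(Kᵢ−1)) = 0.
Check two-phase: ΣzᵢKᵢ = 1.8839 > 1 and Σzᵢ/Kᵢ = 1.6326 > 1, so g(0) = 0.8839 > 0 and g(1) = -0.6326 < 0.
Newton iteration, ψ⁰ = 0.61:
  ψ = 0.6100: g = -0.09213, g' = -1.0781 → ψ = 0.5245
  ψ = 0.5245: g = -0.00059, g' = -1.0727 → ψ = 0.5240
Converged at ψ = 0.5240.
Compositions from xᵢ = zᵢ/(1+ψ(Kᵢ−1)), yᵢ = Kᵢxᵢ:
  1: x = 0.1167, y = 0.4631
  2: x = 0.0893, y = 0.2590
  3: x = 0.7940, y = 0.2779

ψ = 0.5240, x_3 = 0.7940, y_3 = 0.2779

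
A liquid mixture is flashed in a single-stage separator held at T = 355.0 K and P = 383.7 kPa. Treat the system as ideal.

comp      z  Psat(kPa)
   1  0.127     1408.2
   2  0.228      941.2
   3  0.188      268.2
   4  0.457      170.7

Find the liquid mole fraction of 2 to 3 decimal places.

x_2 = 0.148

Raoult's law: Kᵢ = Pᵢˢᵃᵗ/P = Pᵢˢᵃᵗ/383.7.
  K_1 = 1408.2/383.7 = 3.67005, K_2 = 941.2/383.7 = 2.45296, K_3 = 268.2/383.7 = 0.69898, K_4 = 170.7/383.7 = 0.44488
Rachford–Rice: g(ψ) = Σ zᵢ(Kᵢ−1)/(1+ψ(Kᵢ−1)) = 0.
Check two-phase: ΣzᵢKᵢ = 1.360 > 1 and Σzᵢ/Kᵢ = 1.424 > 1, so g(0) = 0.360 > 0 and g(1) = -0.424 < 0.
Iterate (Newton) starting at ψ = 0.5:
  ψ = 0.500: g = -0.0807, g' = -0.621 → ψ = 0.370
  ψ = 0.370: g = 0.0030, g' = -0.677 → ψ = 0.375
Converged at ψ = 0.375.
Compositions from xᵢ = zᵢ/(1+ψ(Kᵢ−1)), yᵢ = Kᵢxᵢ:
  1: x = 0.063, y = 0.233
  2: x = 0.148, y = 0.362
  3: x = 0.212, y = 0.148
  4: x = 0.577, y = 0.257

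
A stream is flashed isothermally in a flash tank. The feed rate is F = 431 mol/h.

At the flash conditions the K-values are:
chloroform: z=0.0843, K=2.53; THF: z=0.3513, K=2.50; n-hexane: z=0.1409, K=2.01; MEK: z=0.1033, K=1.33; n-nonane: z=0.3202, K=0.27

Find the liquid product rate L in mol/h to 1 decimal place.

Material balance + equilibrium reduce to Σ zᵢ(Kᵢ−1)/(1+V/F(Kᵢ−1)) = 0.
Check two-phase: ΣzᵢKᵢ = 1.5986 > 1 and Σzᵢ/Kᵢ = 1.5075 > 1, so g(0) = 0.5986 > 0 and g(1) = -0.5075 < 0.
Iterate (Newton) starting at V/F = 0.67:
  V/F = 0.6700: g = -0.01822, g' = -0.9571 → V/F = 0.6510
  V/F = 0.6510: g = -0.00025, g' = -0.9314 → V/F = 0.6507
Converged at V/F = 0.6507.
Then V = V/F·F = 0.6507·431 = 280.5 mol/h and L = F − V = 150.5 mol/h.

L = 150.5 mol/h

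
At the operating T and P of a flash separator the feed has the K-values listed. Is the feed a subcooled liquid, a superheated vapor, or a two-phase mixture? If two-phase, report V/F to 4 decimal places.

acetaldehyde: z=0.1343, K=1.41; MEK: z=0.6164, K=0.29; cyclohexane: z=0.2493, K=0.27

subcooled liquid

ΣzᵢKᵢ = 0.4354; Σzᵢ/Kᵢ = 3.1441.
Since ΣzᵢKᵢ < 1 the mixture is below its bubble point — single liquid phase.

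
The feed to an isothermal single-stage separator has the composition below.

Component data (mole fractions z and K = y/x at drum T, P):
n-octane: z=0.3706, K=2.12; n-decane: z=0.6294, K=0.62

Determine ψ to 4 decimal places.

ψ = 0.4133

Let ψ = V/F and solve Σ zᵢ(Kᵢ−1)/(1+ψ(Kᵢ−1)) = 0.
Feasibility: ΣzᵢKᵢ = 1.1759, Σzᵢ/Kᵢ = 1.1900 — both > 1, two phases present.
Binary case is linear: z₁(K₁−1)(1+ψ(K₂−1)) + z₂(K₂−1)(1+ψ(K₁−1)) = 0
⇒ ψ = [z₁(K₁−1)+z₂(K₂−1)] / [−(K₁−1)(K₂−1)] = 0.17590/0.42560 = 0.4133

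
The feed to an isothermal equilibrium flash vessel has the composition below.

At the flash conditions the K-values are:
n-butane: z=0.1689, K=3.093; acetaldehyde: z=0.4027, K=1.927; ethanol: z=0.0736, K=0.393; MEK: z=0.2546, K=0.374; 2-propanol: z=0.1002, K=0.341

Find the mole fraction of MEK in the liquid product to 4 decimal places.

Newton–Raphson from V/F = 0.55:
  V/F = 0.5500: g = -0.00212, g' = -0.7119 → V/F = 0.5470
Converged at V/F = 0.5470.
Compositions from xᵢ = zᵢ/(1+V/F(Kᵢ−1)), yᵢ = Kᵢxᵢ:
  n-butane: x = 0.0787, y = 0.2436
  acetaldehyde: x = 0.2672, y = 0.5149
  ethanol: x = 0.1102, y = 0.0433
  MEK: x = 0.3872, y = 0.1448
  2-propanol: x = 0.1567, y = 0.0534

x_MEK = 0.3872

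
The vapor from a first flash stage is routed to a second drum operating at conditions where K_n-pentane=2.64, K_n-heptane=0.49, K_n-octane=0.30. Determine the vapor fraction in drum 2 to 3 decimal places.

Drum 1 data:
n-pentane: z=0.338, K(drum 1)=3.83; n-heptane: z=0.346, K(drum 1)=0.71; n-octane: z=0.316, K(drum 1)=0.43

V/F (drum 2) = 0.566

Drum 1:
Let ψ₁ = V/F and solve Σ zᵢ(Kᵢ−1)/(1+ψ₁(Kᵢ−1)) = 0.
Feasibility: ΣzᵢKᵢ = 1.676, Σzᵢ/Kᵢ = 1.310 — both > 1, two phases present.
Newton iteration, ψ₁⁰ = 0.5:
  ψ₁ = 0.500: g = 0.0268, g' = -0.705 → ψ₁ = 0.538
  ψ₁ = 0.538: g = 0.0005, g' = -0.680 → ψ₁ = 0.539
Converged at ψ₁ = 0.539.
Drum-1 compositions:
  n-pentane: x = 0.134, y = 0.513
  n-heptane: x = 0.410, y = 0.291
  n-octane: x = 0.456, y = 0.196
Drum-2 feed = drum-1 vapor: z₂ = (0.5127, 0.2912, 0.1961).
Drum 2:
Iterate (Newton) starting at ψ₂ = 0.5:
  ψ₂ = 0.500: g = 0.0515, g' = -0.780 → ψ₂ = 0.566
Converged at ψ₂ = 0.566.
  n-pentane: x = 0.266, y = 0.702
  n-heptane: x = 0.409, y = 0.201
  n-octane: x = 0.325, y = 0.097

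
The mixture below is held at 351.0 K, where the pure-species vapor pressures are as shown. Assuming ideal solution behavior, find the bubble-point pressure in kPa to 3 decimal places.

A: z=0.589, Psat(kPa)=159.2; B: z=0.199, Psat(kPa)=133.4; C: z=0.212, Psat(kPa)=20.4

Pbub = 124.640 kPa

At the bubble point ψ → 0, so ΣzᵢKᵢ = 1 with Kᵢ = Pᵢˢᵃᵗ/P ⇒ P = ΣzᵢPᵢˢᵃᵗ.
P = 0.589·159.2 + 0.199·133.4 + 0.212·20.4 = 124.640 kPa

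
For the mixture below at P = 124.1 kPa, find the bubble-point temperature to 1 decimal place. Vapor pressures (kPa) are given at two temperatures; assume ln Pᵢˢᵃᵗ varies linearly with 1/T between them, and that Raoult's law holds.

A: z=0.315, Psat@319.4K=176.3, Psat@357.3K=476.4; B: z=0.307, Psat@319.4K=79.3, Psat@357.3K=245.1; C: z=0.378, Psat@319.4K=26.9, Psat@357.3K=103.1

Bubble-point temperature: ΣzᵢPᵢˢᵃᵗ(T) = P. Interpolate ln Pᵢˢᵃᵗ = aᵢ + bᵢ/T.
  T = 319.4 K: ΣzᵢPᵢˢᵃᵗ = 90.05 kPa
  T = 357.3 K: ΣzᵢPᵢˢᵃᵗ = 264.28 kPa
  T = 338.4 K: ΣzᵢPᵢˢᵃᵗ = 158.94 kPa
  T = 328.9 K: ΣzᵢPᵢˢᵃᵗ = 120.56 kPa
  T = 333.6 K: ΣzᵢPᵢˢᵃᵗ = 138.48 kPa
  T = 331.2 K: ΣzᵢPᵢˢᵃᵗ = 129.08 kPa
Interpolating between 328.9 K and 331.2 K gives T ≈ 329.9 K.

T = 329.9 K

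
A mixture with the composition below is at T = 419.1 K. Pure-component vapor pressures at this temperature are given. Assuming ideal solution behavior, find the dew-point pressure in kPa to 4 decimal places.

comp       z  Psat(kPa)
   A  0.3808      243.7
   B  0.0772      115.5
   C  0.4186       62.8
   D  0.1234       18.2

At the dew point ψ → 1, so Σzᵢ/Kᵢ = 1 with Kᵢ = Pᵢˢᵃᵗ/P ⇒ 1/P = Σzᵢ/Pᵢˢᵃᵗ.
1/P = 0.3808/243.7 + 0.0772/115.5 + 0.4186/62.8 + 0.1234/18.2 = 0.0156768 ⇒ P = 63.7885 kPa

Pdew = 63.7885 kPa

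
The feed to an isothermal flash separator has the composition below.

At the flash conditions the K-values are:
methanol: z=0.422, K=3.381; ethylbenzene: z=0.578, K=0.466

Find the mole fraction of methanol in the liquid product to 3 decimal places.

Rachford–Rice: g(ψ) = Σ zᵢ(Kᵢ−1)/(1+ψ(Kᵢ−1)) = 0.
Check two-phase: ΣzᵢKᵢ = 1.696 > 1 and Σzᵢ/Kᵢ = 1.365 > 1, so g(0) = 0.696 > 0 and g(1) = -0.365 < 0.
Binary case is linear: z₁(K₁−1)(1+ψ(K₂−1)) + z₂(K₂−1)(1+ψ(K₁−1)) = 0
⇒ ψ = [z₁(K₁−1)+z₂(K₂−1)] / [−(K₁−1)(K₂−1)] = 0.6961/1.2715 = 0.548
Compositions from xᵢ = zᵢ/(1+ψ(Kᵢ−1)), yᵢ = Kᵢxᵢ:
  methanol: x = 0.183, y = 0.619
  ethylbenzene: x = 0.817, y = 0.381

x_methanol = 0.183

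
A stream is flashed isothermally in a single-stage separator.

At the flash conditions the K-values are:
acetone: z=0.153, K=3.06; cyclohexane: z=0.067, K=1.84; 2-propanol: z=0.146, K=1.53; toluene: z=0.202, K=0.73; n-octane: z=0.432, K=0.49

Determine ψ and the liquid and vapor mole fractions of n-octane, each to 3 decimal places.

Newton–Raphson from ψ = 0.5:
  ψ = 0.500: g = -0.1027, g' = -0.429 → ψ = 0.260
  ψ = 0.260: g = 0.0066, g' = -0.505 → ψ = 0.273
  ψ = 0.273: g = 0.0001, g' = -0.497 → ψ = 0.274
Converged at ψ = 0.274.
Compositions from xᵢ = zᵢ/(1+ψ(Kᵢ−1)), yᵢ = Kᵢxᵢ:
  acetone: x = 0.098, y = 0.299
  cyclohexane: x = 0.054, y = 0.100
  2-propanol: x = 0.128, y = 0.195
  toluene: x = 0.218, y = 0.159
  n-octane: x = 0.502, y = 0.246

ψ = 0.274, x_n-octane = 0.502, y_n-octane = 0.246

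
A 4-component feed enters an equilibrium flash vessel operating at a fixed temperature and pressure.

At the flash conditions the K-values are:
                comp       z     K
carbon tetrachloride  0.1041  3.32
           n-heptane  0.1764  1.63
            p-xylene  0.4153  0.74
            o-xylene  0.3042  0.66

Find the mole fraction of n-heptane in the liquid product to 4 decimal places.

Let ψ = V/F and solve Σ zᵢ(Kᵢ−1)/(1+ψ(Kᵢ−1)) = 0.
Feasibility: ΣzᵢKᵢ = 1.1412, Σzᵢ/Kᵢ = 1.1617 — both > 1, two phases present.
Newton–Raphson from ψ = 0.42:
  ψ = 0.4200: g = -0.03167, g' = -0.2707 → ψ = 0.3030
  ψ = 0.3030: g = 0.00261, g' = -0.3193 → ψ = 0.3112
  ψ = 0.3112: g = 0.00002, g' = -0.3151 → ψ = 0.3113
Converged at ψ = 0.3113.
Compositions from xᵢ = zᵢ/(1+ψ(Kᵢ−1)), yᵢ = Kᵢxᵢ:
  carbon tetrachloride: x = 0.0604, y = 0.2007
  n-heptane: x = 0.1475, y = 0.2404
  p-xylene: x = 0.4519, y = 0.3344
  o-xylene: x = 0.3402, y = 0.2245

x_n-heptane = 0.1475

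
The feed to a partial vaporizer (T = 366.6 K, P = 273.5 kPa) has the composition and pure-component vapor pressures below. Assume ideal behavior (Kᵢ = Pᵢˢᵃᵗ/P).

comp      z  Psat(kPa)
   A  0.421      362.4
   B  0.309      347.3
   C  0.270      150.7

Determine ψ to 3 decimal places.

Raoult's law: Kᵢ = Pᵢˢᵃᵗ/P = Pᵢˢᵃᵗ/273.5.
  K_A = 362.4/273.5 = 1.32505, K_B = 347.3/273.5 = 1.26984, K_C = 150.7/273.5 = 0.55101
Let ψ = V/F and solve Σ zᵢ(Kᵢ−1)/(1+ψ(Kᵢ−1)) = 0.
g(0) = ΣzᵢKᵢ − 1 = 0.099 and g(1) = 1 − Σzᵢ/Kᵢ = -0.051, so a root lies in (0, 1).
Newton–Raphson from ψ = 0.5:
  ψ = 0.500: g = 0.0349, g' = -0.141 → ψ = 0.747
  ψ = 0.747: g = -0.0030, g' = -0.168 → ψ = 0.730
Converged at ψ = 0.730.

ψ = 0.730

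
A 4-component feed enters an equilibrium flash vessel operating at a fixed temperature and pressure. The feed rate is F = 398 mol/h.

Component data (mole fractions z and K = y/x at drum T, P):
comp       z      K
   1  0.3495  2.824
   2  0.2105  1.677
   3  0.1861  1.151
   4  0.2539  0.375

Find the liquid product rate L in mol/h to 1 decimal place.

L = 44.3 mol/h

Iterate (Newton) starting at V/F = 0.5:
  V/F = 0.5000: g = 0.23519, g' = -0.5854 → V/F = 0.9017
  V/F = 0.9017: g = -0.00937, g' = -0.7275 → V/F = 0.8889
  V/F = 0.8889: g = -0.00010, g' = -0.7122 → V/F = 0.8887
Converged at V/F = 0.8887.
Then V = V/F·F = 0.8887·398 = 353.7 mol/h and L = F − V = 44.3 mol/h.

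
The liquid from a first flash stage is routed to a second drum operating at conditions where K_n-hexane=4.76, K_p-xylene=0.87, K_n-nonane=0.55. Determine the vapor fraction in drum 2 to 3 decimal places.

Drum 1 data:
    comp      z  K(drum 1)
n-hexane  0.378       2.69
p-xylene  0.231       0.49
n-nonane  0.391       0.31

Drum 1:
Iterate (Newton) starting at ψ₁ = 0.39:
  ψ₁ = 0.390: g = -0.1311, g' = -0.834 → ψ₁ = 0.233
  ψ₁ = 0.233: g = 0.0033, g' = -0.898 → ψ₁ = 0.237
Converged at ψ₁ = 0.237.
Drum-1 compositions:
  n-hexane: x = 0.270, y = 0.726
  p-xylene: x = 0.263, y = 0.129
  n-nonane: x = 0.467, y = 0.145
Drum-2 feed = drum-1 liquid: z₂ = (0.2700, 0.2627, 0.4673).
Drum 2:
Rachford–Rice: g(ψ₂) = Σ zᵢ(Kᵢ−1)/(1+ψ₂(Kᵢ−1)) = 0.
g(0) = ΣzᵢKᵢ − 1 = 0.771 and g(1) = 1 − Σzᵢ/Kᵢ = -0.208, so a root lies in (0, 1).
Newton–Raphson from ψ₂ = 0.5:
  ψ₂ = 0.500: g = 0.0447, g' = -0.623 → ψ₂ = 0.572
  ψ₂ = 0.572: g = 0.0023, g' = -0.561 → ψ₂ = 0.576
Converged at ψ₂ = 0.576.
  n-hexane: x = 0.085, y = 0.406
  p-xylene: x = 0.284, y = 0.247
  n-nonane: x = 0.631, y = 0.347

V/F (drum 2) = 0.576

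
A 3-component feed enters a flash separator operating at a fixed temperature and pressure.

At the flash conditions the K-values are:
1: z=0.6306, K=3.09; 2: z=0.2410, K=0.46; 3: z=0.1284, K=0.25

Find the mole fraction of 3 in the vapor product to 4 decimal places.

y_3 = 0.0837

Rachford–Rice: g(ψ) = Σ zᵢ(Kᵢ−1)/(1+ψ(Kᵢ−1)) = 0.
g(0) = ΣzᵢKᵢ − 1 = 1.0915 and g(1) = 1 − Σzᵢ/Kᵢ = -0.2416, so a root lies in (0, 1).
Iterate (Newton) starting at ψ = 0.5:
  ψ = 0.5000: g = 0.31212, g' = -0.9754 → ψ = 0.8200
  ψ = 0.8200: g = 0.00197, g' = -1.0876 → ψ = 0.8218
Converged at ψ = 0.8218.
Compositions from xᵢ = zᵢ/(1+ψ(Kᵢ−1)), yᵢ = Kᵢxᵢ:
  1: x = 0.2320, y = 0.7170
  2: x = 0.4333, y = 0.1993
  3: x = 0.3347, y = 0.0837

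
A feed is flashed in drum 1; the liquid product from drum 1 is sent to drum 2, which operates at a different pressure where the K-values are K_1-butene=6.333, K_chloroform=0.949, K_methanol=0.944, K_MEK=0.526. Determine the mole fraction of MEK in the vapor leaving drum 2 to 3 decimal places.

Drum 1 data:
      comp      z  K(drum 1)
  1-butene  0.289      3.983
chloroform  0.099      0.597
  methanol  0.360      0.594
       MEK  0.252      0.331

y_MEK (drum 2) = 0.217

Drum 1:
Material balance + equilibrium reduce to Σ zᵢ(Kᵢ−1)/(1+ψ₁(Kᵢ−1)) = 0.
Check two-phase: ΣzᵢKᵢ = 1.507 > 1 and Σzᵢ/Kᵢ = 1.606 > 1, so g(0) = 0.507 > 0 and g(1) = -0.606 < 0.
Iterate (Newton) starting at ψ₁ = 0.5:
  ψ₁ = 0.500: g = -0.1407, g' = -0.788 → ψ₁ = 0.321
  ψ₁ = 0.321: g = 0.0114, g' = -0.953 → ψ₁ = 0.333
  ψ₁ = 0.333: g = 0.0001, g' = -0.934 → ψ₁ = 0.334
Converged at ψ₁ = 0.334.
Drum-1 compositions:
  1-butene: x = 0.145, y = 0.577
  chloroform: x = 0.114, y = 0.068
  methanol: x = 0.416, y = 0.247
  MEK: x = 0.324, y = 0.107
Drum-2 feed = drum-1 liquid: z₂ = (0.1449, 0.1144, 0.4164, 0.3244).
Drum 2:
Newton–Raphson from ψ₂ = 0.5:
  ψ₂ = 0.500: g = -0.0208, g' = -0.433 → ψ₂ = 0.452
  ψ₂ = 0.452: g = 0.0009, g' = -0.474 → ψ₂ = 0.454
Converged at ψ₂ = 0.454.
  1-butene: x = 0.042, y = 0.268
  chloroform: x = 0.117, y = 0.111
  methanol: x = 0.427, y = 0.403
  MEK: x = 0.413, y = 0.217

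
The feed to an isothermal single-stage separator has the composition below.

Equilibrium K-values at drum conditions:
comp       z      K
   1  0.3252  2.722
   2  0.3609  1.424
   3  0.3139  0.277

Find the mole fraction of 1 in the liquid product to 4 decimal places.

Iterate (Newton) starting at β = 0.5:
  β = 0.5000: g = 0.07172, g' = -0.7251 → β = 0.5989
  β = 0.5989: g = -0.00257, g' = -0.7854 → β = 0.5957
Converged at β = 0.5956.
Compositions from xᵢ = zᵢ/(1+β(Kᵢ−1)), yᵢ = Kᵢxᵢ:
  1: x = 0.1605, y = 0.4370
  2: x = 0.2881, y = 0.4103
  3: x = 0.5513, y = 0.1527

x_1 = 0.1605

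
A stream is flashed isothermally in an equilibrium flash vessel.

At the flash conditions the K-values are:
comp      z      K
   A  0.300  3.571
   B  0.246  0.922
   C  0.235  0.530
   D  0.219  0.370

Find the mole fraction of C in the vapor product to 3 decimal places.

y_C = 0.159

Material balance + equilibrium reduce to Σ zᵢ(Kᵢ−1)/(1+ψ(Kᵢ−1)) = 0.
g(0) = ΣzᵢKᵢ − 1 = 0.504 and g(1) = 1 − Σzᵢ/Kᵢ = -0.386, so a root lies in (0, 1).
Newton–Raphson from ψ = 0.35:
  ψ = 0.350: g = 0.0771, g' = -0.768 → ψ = 0.450
  ψ = 0.450: g = 0.0049, g' = -0.680 → ψ = 0.457
Converged at ψ = 0.457.
Compositions from xᵢ = zᵢ/(1+ψ(Kᵢ−1)), yᵢ = Kᵢxᵢ:
  A: x = 0.138, y = 0.492
  B: x = 0.255, y = 0.235
  C: x = 0.299, y = 0.159
  D: x = 0.308, y = 0.114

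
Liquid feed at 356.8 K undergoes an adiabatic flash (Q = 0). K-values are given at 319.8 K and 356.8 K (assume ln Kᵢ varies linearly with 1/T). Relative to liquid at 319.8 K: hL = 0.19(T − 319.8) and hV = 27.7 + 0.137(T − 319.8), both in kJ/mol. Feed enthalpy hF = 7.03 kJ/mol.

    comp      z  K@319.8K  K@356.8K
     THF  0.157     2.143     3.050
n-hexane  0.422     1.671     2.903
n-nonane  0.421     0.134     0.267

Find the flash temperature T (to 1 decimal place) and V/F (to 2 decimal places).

Adiabatic flash: solve Rachford–Rice at each trial T, then check hF = ψ·hV(T) + (1−ψ)·hL(T).
  T = 319.8 K: K = (2.143, 1.671, 0.134), RR gives ψ = 0.138, H_out = 3.826 kJ/mol
  T = 356.8 K: K = (3.050, 2.903, 0.267), RR gives ψ = 0.573, H_out = 21.781 kJ/mol
  T = 338.3 K: K = (2.581, 2.236, 0.193), RR gives ψ = 0.399, H_out = 14.182 kJ/mol
  T = 329.1 K: K = (2.359, 1.942, 0.162), RR gives ψ = 0.289, H_out = 9.631 kJ/mol
  T = 324.5 K: K = (2.251, 1.805, 0.148), RR gives ψ = 0.221, H_out = 6.963 kJ/mol
  T = 326.8 K: K = (2.305, 1.873, 0.155), RR gives ψ = 0.256, H_out = 8.339 kJ/mol
Linear interpolation between T = 324.5 (H_out = 6.963) and T = 326.8 (H_out = 8.339) on hF = 7.03 gives T ≈ 324.6 K, at which ψ = 0.22.

T = 324.6 K, V/F = 0.22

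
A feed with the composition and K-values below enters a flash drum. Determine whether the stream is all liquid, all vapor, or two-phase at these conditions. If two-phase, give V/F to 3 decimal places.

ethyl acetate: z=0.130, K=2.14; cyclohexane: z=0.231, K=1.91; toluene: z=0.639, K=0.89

all vapor

ΣzᵢKᵢ = 1.288; Σzᵢ/Kᵢ = 0.900.
Since Σzᵢ/Kᵢ < 1 the mixture is above its dew point — single vapor phase.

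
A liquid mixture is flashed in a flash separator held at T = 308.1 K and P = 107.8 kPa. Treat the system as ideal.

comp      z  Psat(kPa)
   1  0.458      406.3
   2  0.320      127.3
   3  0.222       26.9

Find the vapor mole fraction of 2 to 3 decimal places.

y_2 = 0.329

Raoult's law: Kᵢ = Pᵢˢᵃᵗ/P = Pᵢˢᵃᵗ/107.8.
  K_1 = 406.3/107.8 = 3.76902, K_2 = 127.3/107.8 = 1.18089, K_3 = 26.9/107.8 = 0.24954
Material balance + equilibrium reduce to Σ zᵢ(Kᵢ−1)/(1+β(Kᵢ−1)) = 0.
Check two-phase: ΣzᵢKᵢ = 2.159 > 1 and Σzᵢ/Kᵢ = 1.282 > 1, so g(0) = 1.159 > 0 and g(1) = -0.282 < 0.
Newton–Raphson from β = 0.5:
  β = 0.500: g = 0.3183, g' = -0.947 → β = 0.836
  β = 0.836: g = -0.0145, g' = -1.229 → β = 0.824
Converged at β = 0.824.
Compositions from xᵢ = zᵢ/(1+β(Kᵢ−1)), yᵢ = Kᵢxᵢ:
  1: x = 0.140, y = 0.526
  2: x = 0.278, y = 0.329
  3: x = 0.582, y = 0.145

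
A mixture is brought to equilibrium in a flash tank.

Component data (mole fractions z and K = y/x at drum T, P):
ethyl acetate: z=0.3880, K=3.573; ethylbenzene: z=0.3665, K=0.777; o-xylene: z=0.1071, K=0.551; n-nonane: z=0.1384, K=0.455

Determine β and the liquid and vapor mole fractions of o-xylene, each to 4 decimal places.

β = 0.8377, x_o-xylene = 0.1717, y_o-xylene = 0.0946

Newton–Raphson from β = 0.51:
  β = 0.5100: g = 0.17271, g' = -0.6188 → β = 0.7891
  β = 0.7891: g = 0.02345, g' = -0.4849 → β = 0.8374
  β = 0.8374: g = 0.00013, g' = -0.4802 → β = 0.8377
Converged at β = 0.8377.
Compositions from xᵢ = zᵢ/(1+β(Kᵢ−1)), yᵢ = Kᵢxᵢ:
  ethyl acetate: x = 0.1230, y = 0.4393
  ethylbenzene: x = 0.4507, y = 0.3502
  o-xylene: x = 0.1717, y = 0.0946
  n-nonane: x = 0.2547, y = 0.1159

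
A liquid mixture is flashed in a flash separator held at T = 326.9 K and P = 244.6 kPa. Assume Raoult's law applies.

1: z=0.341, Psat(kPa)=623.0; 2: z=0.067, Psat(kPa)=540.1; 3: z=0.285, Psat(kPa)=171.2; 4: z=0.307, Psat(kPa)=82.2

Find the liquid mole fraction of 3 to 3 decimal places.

x_3 = 0.325

Raoult's law: Kᵢ = Pᵢˢᵃᵗ/P = Pᵢˢᵃᵗ/244.6.
  K_1 = 623.0/244.6 = 2.54702, K_2 = 540.1/244.6 = 2.20809, K_3 = 171.2/244.6 = 0.69992, K_4 = 82.2/244.6 = 0.33606
Material balance + equilibrium reduce to Σ zᵢ(Kᵢ−1)/(1+V/F(Kᵢ−1)) = 0.
g(0) = ΣzᵢKᵢ − 1 = 0.319 and g(1) = 1 − Σzᵢ/Kᵢ = -0.485, so a root lies in (0, 1).
Newton–Raphson from V/F = 0.5:
  V/F = 0.500: g = -0.0578, g' = -0.636 → V/F = 0.409
Converged at V/F = 0.409.
Compositions from xᵢ = zᵢ/(1+V/F(Kᵢ−1)), yᵢ = Kᵢxᵢ:
  1: x = 0.209, y = 0.532
  2: x = 0.045, y = 0.099
  3: x = 0.325, y = 0.227
  4: x = 0.421, y = 0.142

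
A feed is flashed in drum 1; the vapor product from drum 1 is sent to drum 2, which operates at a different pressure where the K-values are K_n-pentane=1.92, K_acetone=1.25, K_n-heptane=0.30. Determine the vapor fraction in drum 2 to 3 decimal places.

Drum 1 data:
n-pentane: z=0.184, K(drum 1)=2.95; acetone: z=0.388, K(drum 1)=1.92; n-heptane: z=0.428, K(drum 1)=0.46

V/F (drum 2) = 0.281

Drum 1:
Let ψ₁ = V/F and solve Σ zᵢ(Kᵢ−1)/(1+ψ₁(Kᵢ−1)) = 0.
Feasibility: ΣzᵢKᵢ = 1.485, Σzᵢ/Kᵢ = 1.195 — both > 1, two phases present.
Newton–Raphson from ψ₁ = 0.37:
  ψ₁ = 0.370: g = 0.1859, g' = -0.614 → ψ₁ = 0.673
  ψ₁ = 0.673: g = 0.0126, g' = -0.564 → ψ₁ = 0.695
Converged at ψ₁ = 0.695.
Drum-1 compositions:
  n-pentane: x = 0.078, y = 0.230
  acetone: x = 0.237, y = 0.454
  n-heptane: x = 0.685, y = 0.315
Drum-2 feed = drum-1 vapor: z₂ = (0.2304, 0.4544, 0.3152).
Drum 2:
Newton iteration, ψ₂⁰ = 0.67:
  ψ₂ = 0.670: g = -0.1871, g' = -0.643 → ψ₂ = 0.379
  ψ₂ = 0.379: g = -0.0394, g' = -0.417 → ψ₂ = 0.285
  ψ₂ = 0.285: g = -0.0015, g' = -0.388 → ψ₂ = 0.281
Converged at ψ₂ = 0.281.
  n-pentane: x = 0.183, y = 0.352
  acetone: x = 0.425, y = 0.531
  n-heptane: x = 0.392, y = 0.118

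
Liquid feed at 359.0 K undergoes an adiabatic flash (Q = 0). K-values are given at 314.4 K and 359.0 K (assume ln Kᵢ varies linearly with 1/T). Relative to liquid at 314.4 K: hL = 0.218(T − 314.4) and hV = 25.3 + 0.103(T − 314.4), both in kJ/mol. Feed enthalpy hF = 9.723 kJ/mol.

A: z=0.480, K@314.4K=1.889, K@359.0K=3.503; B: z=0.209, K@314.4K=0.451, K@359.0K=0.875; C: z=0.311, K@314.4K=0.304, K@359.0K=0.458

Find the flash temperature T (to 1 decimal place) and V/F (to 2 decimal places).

Adiabatic flash: solve Rachford–Rice at each trial T, then check hF = ψ·hV(T) + (1−ψ)·hL(T).
  T = 314.4 K: K = (1.889, 0.451, 0.304), RR gives ψ = 0.168, H_out = 4.239 kJ/mol
  T = 359.0 K: K = (3.503, 0.875, 0.458), RR gives ψ = 0.917, H_out = 28.219 kJ/mol
  T = 336.7 K: K = (2.626, 0.642, 0.378), RR gives ψ = 0.587, H_out = 18.210 kJ/mol
  T = 325.5 K: K = (2.238, 0.541, 0.340), RR gives ψ = 0.402, H_out = 12.072 kJ/mol
  T = 319.9 K: K = (2.058, 0.494, 0.322), RR gives ψ = 0.293, H_out = 8.435 kJ/mol
  T = 322.7 K: K = (2.147, 0.517, 0.331), RR gives ψ = 0.349, H_out = 10.317 kJ/mol
  T = 321.3 K: K = (2.102, 0.506, 0.326), RR gives ψ = 0.322, H_out = 9.394 kJ/mol
Linear interpolation between T = 321.3 (H_out = 9.394) and T = 322.7 (H_out = 10.317) on hF = 9.723 gives T ≈ 321.8 K, at which ψ = 0.33.

T = 321.8 K, V/F = 0.33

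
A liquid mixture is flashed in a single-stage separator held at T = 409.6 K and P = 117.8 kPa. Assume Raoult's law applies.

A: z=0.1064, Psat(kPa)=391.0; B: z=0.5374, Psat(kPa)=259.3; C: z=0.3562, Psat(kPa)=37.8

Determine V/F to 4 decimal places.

Raoult's law: Kᵢ = Pᵢˢᵃᵗ/P = Pᵢˢᵃᵗ/117.8.
  K_A = 391.0/117.8 = 3.319185, K_B = 259.3/117.8 = 2.201188, K_C = 37.8/117.8 = 0.320883
Newton iteration, V/F⁰ = 0.59:
  V/F = 0.5900: g = 0.07835, g' = -0.8250 → V/F = 0.6850
  V/F = 0.6850: g = -0.00284, g' = -0.8931 → V/F = 0.6818
Converged at V/F = 0.6818.

V/F = 0.6818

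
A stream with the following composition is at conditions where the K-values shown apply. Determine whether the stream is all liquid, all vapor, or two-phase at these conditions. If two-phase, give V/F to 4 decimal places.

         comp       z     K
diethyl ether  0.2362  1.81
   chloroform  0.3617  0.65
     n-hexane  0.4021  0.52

ΣzᵢKᵢ = 0.8717; Σzᵢ/Kᵢ = 1.4602.
Since ΣzᵢKᵢ < 1 the mixture is below its bubble point — single liquid phase.

all liquid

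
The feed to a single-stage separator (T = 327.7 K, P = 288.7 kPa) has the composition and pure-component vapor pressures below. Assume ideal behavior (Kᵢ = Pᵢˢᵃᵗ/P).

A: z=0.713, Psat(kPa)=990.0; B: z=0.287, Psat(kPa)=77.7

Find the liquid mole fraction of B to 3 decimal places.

Raoult's law: Kᵢ = Pᵢˢᵃᵗ/P = Pᵢˢᵃᵗ/288.7.
  K_A = 990.0/288.7 = 3.42917, K_B = 77.7/288.7 = 0.26914
Material balance + equilibrium reduce to Σ zᵢ(Kᵢ−1)/(1+ψ(Kᵢ−1)) = 0.
Feasibility: ΣzᵢKᵢ = 2.522, Σzᵢ/Kᵢ = 1.274 — both > 1, two phases present.
Newton iteration, ψ⁰ = 0.5:
  ψ = 0.500: g = 0.4515, g' = -1.239 → ψ = 0.865
  ψ = 0.865: g = -0.0111, g' = -1.569 → ψ = 0.857
Converged at ψ = 0.857.
Compositions from xᵢ = zᵢ/(1+ψ(Kᵢ−1)), yᵢ = Kᵢxᵢ:
  A: x = 0.231, y = 0.793
  B: x = 0.769, y = 0.207

x_B = 0.769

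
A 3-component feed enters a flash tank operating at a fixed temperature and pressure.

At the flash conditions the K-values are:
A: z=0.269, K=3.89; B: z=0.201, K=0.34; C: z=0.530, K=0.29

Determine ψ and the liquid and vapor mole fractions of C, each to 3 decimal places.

ψ = 0.133, x_C = 0.585, y_C = 0.170

Newton–Raphson from ψ = 0.5:
  ψ = 0.500: g = -0.4635, g' = -1.213 → ψ = 0.118
  ψ = 0.118: g = 0.0252, g' = -1.671 → ψ = 0.133
Converged at ψ = 0.133.
Compositions from xᵢ = zᵢ/(1+ψ(Kᵢ−1)), yᵢ = Kᵢxᵢ:
  A: x = 0.194, y = 0.755
  B: x = 0.220, y = 0.075
  C: x = 0.585, y = 0.170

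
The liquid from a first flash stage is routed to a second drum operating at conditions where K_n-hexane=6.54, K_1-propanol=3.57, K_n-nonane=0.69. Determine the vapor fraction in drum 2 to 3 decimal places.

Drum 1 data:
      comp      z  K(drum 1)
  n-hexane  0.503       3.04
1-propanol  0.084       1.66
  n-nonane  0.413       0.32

Drum 1:
Let ψ₁ = V/F and solve Σ zᵢ(Kᵢ−1)/(1+ψ₁(Kᵢ−1)) = 0.
Check two-phase: ΣzᵢKᵢ = 1.801 > 1 and Σzᵢ/Kᵢ = 1.507 > 1, so g(0) = 0.801 > 0 and g(1) = -0.507 < 0.
Newton iteration, ψ₁⁰ = 0.5:
  ψ₁ = 0.500: g = 0.1241, g' = -0.972 → ψ₁ = 0.628
  ψ₁ = 0.628: g = -0.0008, g' = -1.002 → ψ₁ = 0.627
Converged at ψ₁ = 0.627.
Drum-1 compositions:
  n-hexane: x = 0.221, y = 0.671
  1-propanol: x = 0.059, y = 0.099
  n-nonane: x = 0.720, y = 0.230
Drum-2 feed = drum-1 liquid: z₂ = (0.2207, 0.0594, 0.7199).
Drum 2:
Rachford–Rice: g(ψ₂) = Σ zᵢ(Kᵢ−1)/(1+ψ₂(Kᵢ−1)) = 0.
Feasibility: ΣzᵢKᵢ = 2.152, Σzᵢ/Kᵢ = 1.094 — both > 1, two phases present.
Newton iteration, ψ₂⁰ = 0.5:
  ψ₂ = 0.500: g = 0.1271, g' = -0.649 → ψ₂ = 0.696
  ψ₂ = 0.696: g = 0.0221, g' = -0.450 → ψ₂ = 0.745
  ψ₂ = 0.745: g = 0.0007, g' = -0.421 → ψ₂ = 0.747
Converged at ψ₂ = 0.747.
  n-hexane: x = 0.043, y = 0.281
  1-propanol: x = 0.020, y = 0.073
  n-nonane: x = 0.937, y = 0.646

V/F (drum 2) = 0.747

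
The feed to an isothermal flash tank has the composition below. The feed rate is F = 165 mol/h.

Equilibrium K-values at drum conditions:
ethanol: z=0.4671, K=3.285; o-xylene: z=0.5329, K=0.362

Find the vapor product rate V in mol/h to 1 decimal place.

Binary case is linear: z₁(K₁−1)(1+β(K₂−1)) + z₂(K₂−1)(1+β(K₁−1)) = 0
⇒ β = [z₁(K₁−1)+z₂(K₂−1)] / [−(K₁−1)(K₂−1)] = 0.72733/1.45783 = 0.4989
Then V = β·F = 0.4989·165 = 82.3 mol/h and L = F − V = 82.7 mol/h.

V = 82.3 mol/h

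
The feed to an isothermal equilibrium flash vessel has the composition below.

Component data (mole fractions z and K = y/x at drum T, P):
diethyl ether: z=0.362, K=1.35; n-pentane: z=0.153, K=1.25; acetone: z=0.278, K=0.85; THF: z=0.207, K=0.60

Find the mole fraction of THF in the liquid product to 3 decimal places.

Iterate (Newton) starting at V/F = 0.5:
  V/F = 0.500: g = -0.0068, g' = -0.099 → V/F = 0.432
  V/F = 0.432: g = -0.0001, g' = -0.097 → V/F = 0.431
Converged at V/F = 0.431.
Compositions from xᵢ = zᵢ/(1+V/F(Kᵢ−1)), yᵢ = Kᵢxᵢ:
  diethyl ether: x = 0.315, y = 0.425
  n-pentane: x = 0.138, y = 0.173
  acetone: x = 0.297, y = 0.253
  THF: x = 0.250, y = 0.150

x_THF = 0.250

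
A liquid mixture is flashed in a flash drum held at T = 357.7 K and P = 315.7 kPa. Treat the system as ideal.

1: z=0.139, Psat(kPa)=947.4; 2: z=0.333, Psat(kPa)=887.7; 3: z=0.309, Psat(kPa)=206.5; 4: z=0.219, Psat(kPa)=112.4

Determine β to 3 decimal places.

Raoult's law: Kᵢ = Pᵢˢᵃᵗ/P = Pᵢˢᵃᵗ/315.7.
  K_1 = 947.4/315.7 = 3.00095, K_2 = 887.7/315.7 = 2.81185, K_3 = 206.5/315.7 = 0.65410, K_4 = 112.4/315.7 = 0.35603
Material balance + equilibrium reduce to Σ zᵢ(Kᵢ−1)/(1+β(Kᵢ−1)) = 0.
Check two-phase: ΣzᵢKᵢ = 1.634 > 1 and Σzᵢ/Kᵢ = 1.252 > 1, so g(0) = 0.634 > 0 and g(1) = -0.252 < 0.
Newton–Raphson from β = 0.54:
  β = 0.540: g = 0.0910, g' = -0.677 → β = 0.674
  β = 0.674: g = 0.0012, g' = -0.669 → β = 0.676
Converged at β = 0.676.

β = 0.676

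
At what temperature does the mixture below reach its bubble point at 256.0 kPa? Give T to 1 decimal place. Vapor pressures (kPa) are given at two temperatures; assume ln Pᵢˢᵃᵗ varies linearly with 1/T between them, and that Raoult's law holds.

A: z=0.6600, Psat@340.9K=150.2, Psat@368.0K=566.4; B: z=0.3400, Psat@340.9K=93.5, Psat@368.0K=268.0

T = 354.8 K

Bubble-point temperature: ΣzᵢPᵢˢᵃᵗ(T) = P. Interpolate ln Pᵢˢᵃᵗ = aᵢ + bᵢ/T.
  T = 340.9 K: ΣzᵢPᵢˢᵃᵗ = 130.92 kPa
  T = 368.0 K: ΣzᵢPᵢˢᵃᵗ = 464.94 kPa
  T = 354.4 K: ΣzᵢPᵢˢᵃᵗ = 251.78 kPa
  T = 361.2 K: ΣzᵢPᵢˢᵃᵗ = 344.00 kPa
  T = 357.8 K: ΣzᵢPᵢˢᵃᵗ = 294.71 kPa
  T = 356.1 K: ΣzᵢPᵢˢᵃᵗ = 272.49 kPa
  T = 355.2 K: ΣzᵢPᵢˢᵃᵗ = 261.35 kPa
Interpolating between 354.4 K and 355.2 K gives T ≈ 354.8 K.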